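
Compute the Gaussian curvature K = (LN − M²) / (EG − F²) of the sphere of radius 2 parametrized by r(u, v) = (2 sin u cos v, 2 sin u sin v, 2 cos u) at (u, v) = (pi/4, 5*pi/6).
K = 1/4

Coefficients of the first fundamental form: E = 4, F = 0, G = 4*sin(u)^2.
Coefficients of the second fundamental form: L = -2*sin(u)/Abs(sin(u)), M = 0, N = -2*sin(u)^3/Abs(sin(u)).
Assemble K = (LN − M²)/(EG − F²) = 1/4. At (u, v) = (pi/4, 5*pi/6): K = 1/4.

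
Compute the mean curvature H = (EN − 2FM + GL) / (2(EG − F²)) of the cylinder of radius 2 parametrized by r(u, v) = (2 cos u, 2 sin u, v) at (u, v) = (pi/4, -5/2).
H = -1/4

With E = 4, F = 0, G = 1, L = -2, M = 0, N = 0, assemble
  H = (EN − 2FM + GL) / (2(EG − F²)) = -1/4.
At (u, v) = (pi/4, -5/2): H = -1/4.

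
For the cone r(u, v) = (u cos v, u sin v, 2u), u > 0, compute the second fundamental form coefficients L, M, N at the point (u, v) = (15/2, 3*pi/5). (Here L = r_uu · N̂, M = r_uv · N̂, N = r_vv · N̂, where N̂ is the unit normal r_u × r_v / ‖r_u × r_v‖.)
L = 0;  M = 0;  N = 3*sqrt(5)

Compute the unit normal N̂(u, v) = (-2*sqrt(5)*u*cos(v)/(5*Abs(u)), -2*sqrt(5)*u*sin(v)/(5*Abs(u)), sqrt(5)*u/(5*Abs(u))), and the second partials r_uu, r_uv, r_vv. Take dot products:
  L(u, v) = r_uu · N̂ = 0,
  M(u, v) = r_uv · N̂ = 0,
  N(u, v) = r_vv · N̂ = 2*sqrt(5)*u^2/(5*Abs(u)).
Evaluating at (u, v) = (15/2, 3*pi/5):
  L = 0, M = 0, N = 3*sqrt(5).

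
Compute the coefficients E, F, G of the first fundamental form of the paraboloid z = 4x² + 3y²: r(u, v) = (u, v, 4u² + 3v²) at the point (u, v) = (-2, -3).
E = 257;  F = 288;  G = 325

Partials: r_u = (1, 0, 8*u), r_v = (0, 1, 6*v). As functions of (u, v):
  E = r_u · r_u = 64*u^2 + 1,
  F = r_u · r_v = 48*u*v,
  G = r_v · r_v = 36*v^2 + 1.
Evaluating at (u, v) = (-2, -3): E = 257, F = 288, G = 325.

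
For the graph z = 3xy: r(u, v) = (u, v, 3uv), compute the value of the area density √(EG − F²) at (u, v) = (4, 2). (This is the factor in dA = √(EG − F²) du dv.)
√(EG − F²)|_{(4, 2)} = sqrt(181)

E = 9*v^2 + 1, F = 9*u*v, G = 9*u^2 + 1, so EG − F² = 9*u^2 + 9*v^2 + 1. Taking the positive square root: √(EG − F²) = sqrt(9*u^2 + 9*v^2 + 1). At (u, v) = (4, 2): sqrt(181).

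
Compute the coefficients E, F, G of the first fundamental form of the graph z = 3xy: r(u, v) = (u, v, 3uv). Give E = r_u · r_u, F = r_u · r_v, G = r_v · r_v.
E = 9*v^2 + 1;  F = 9*u*v;  G = 9*u^2 + 1

Compute partials: r_u = (1, 0, 3*v), r_v = (0, 1, 3*u). Then
  E = r_u · r_u = 9*v^2 + 1,
  F = r_u · r_v = 9*u*v,
  G = r_v · r_v = 9*u^2 + 1.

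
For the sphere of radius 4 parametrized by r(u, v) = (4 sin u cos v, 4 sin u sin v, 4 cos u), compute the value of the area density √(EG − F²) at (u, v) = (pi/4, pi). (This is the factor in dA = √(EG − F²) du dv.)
√(EG − F²)|_{(pi/4, pi)} = 8*sqrt(2)

E = 16, F = 0, G = 16*sin(u)^2, so EG − F² = 256*sin(u)^2. Taking the positive square root: √(EG − F²) = 16*Abs(sin(u)). At (u, v) = (pi/4, pi): 8*sqrt(2).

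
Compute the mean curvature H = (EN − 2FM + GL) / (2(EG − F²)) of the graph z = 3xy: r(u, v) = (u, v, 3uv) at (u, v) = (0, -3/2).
H = 0

With E = 9*v^2 + 1, F = 9*u*v, G = 9*u^2 + 1, L = 0, M = 3/sqrt(9*u^2 + 9*v^2 + 1), N = 0, assemble
  H = (EN − 2FM + GL) / (2(EG − F²)) = -27*u*v/(9*u^2 + 9*v^2 + 1)^(3/2).
At (u, v) = (0, -3/2): H = 0.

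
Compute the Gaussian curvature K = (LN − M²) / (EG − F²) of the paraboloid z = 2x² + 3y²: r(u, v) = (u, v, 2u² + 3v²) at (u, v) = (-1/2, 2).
K = 24/22201

Coefficients of the first fundamental form: E = 16*u^2 + 1, F = 24*u*v, G = 36*v^2 + 1.
Coefficients of the second fundamental form: L = 4/sqrt(16*u^2 + 36*v^2 + 1), M = 0, N = 6/sqrt(16*u^2 + 36*v^2 + 1).
Assemble K = (LN − M²)/(EG − F²) = 24/(256*u^4 + 1152*u^2*v^2 + 32*u^2 + 1296*v^4 + 72*v^2 + 1). At (u, v) = (-1/2, 2): K = 24/22201.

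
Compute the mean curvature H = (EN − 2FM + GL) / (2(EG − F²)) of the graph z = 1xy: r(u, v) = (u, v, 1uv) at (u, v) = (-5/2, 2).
H = 8*sqrt(5)/135

With E = v^2 + 1, F = u*v, G = u^2 + 1, L = 0, M = 1/sqrt(u^2 + v^2 + 1), N = 0, assemble
  H = (EN − 2FM + GL) / (2(EG − F²)) = -u*v/(u^2 + v^2 + 1)^(3/2).
At (u, v) = (-5/2, 2): H = 8*sqrt(5)/135.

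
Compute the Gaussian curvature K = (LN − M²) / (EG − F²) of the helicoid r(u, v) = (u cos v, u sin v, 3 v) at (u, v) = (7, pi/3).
K = -9/3364

Coefficients of the first fundamental form: E = 1, F = 0, G = u^2 + 9.
Coefficients of the second fundamental form: L = 0, M = -3/sqrt(u^2 + 9), N = 0.
Assemble K = (LN − M²)/(EG − F²) = -9/(u^2 + 9)^2. At (u, v) = (7, pi/3): K = -9/3364.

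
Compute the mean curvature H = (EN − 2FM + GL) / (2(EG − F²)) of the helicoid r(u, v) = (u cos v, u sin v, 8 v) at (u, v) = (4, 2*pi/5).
H = 0

With E = 1, F = 0, G = u^2 + 64, L = 0, M = -8/sqrt(u^2 + 64), N = 0, assemble
  H = (EN − 2FM + GL) / (2(EG − F²)) = 0.
At (u, v) = (4, 2*pi/5): H = 0.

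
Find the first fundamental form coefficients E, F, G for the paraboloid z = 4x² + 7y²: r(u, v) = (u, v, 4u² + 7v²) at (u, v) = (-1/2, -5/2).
E = 17;  F = 140;  G = 1226

Partials: r_u = (1, 0, 8*u), r_v = (0, 1, 14*v). As functions of (u, v):
  E = r_u · r_u = 64*u^2 + 1,
  F = r_u · r_v = 112*u*v,
  G = r_v · r_v = 196*v^2 + 1.
Evaluating at (u, v) = (-1/2, -5/2): E = 17, F = 140, G = 1226.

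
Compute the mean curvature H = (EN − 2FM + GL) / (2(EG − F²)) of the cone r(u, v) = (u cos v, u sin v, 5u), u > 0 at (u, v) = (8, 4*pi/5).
H = 5*sqrt(26)/416

With E = 26, F = 0, G = u^2, L = 0, M = 0, N = 5*sqrt(26)*u^2/(26*Abs(u)), assemble
  H = (EN − 2FM + GL) / (2(EG − F²)) = 5*sqrt(26)/(52*Abs(u)).
At (u, v) = (8, 4*pi/5): H = 5*sqrt(26)/416.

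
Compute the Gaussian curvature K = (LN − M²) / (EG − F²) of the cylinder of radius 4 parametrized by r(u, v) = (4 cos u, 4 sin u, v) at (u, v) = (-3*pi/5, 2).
K = 0

Coefficients of the first fundamental form: E = 16, F = 0, G = 1.
Coefficients of the second fundamental form: L = -4, M = 0, N = 0.
Assemble K = (LN − M²)/(EG − F²) = 0. At (u, v) = (-3*pi/5, 2): K = 0.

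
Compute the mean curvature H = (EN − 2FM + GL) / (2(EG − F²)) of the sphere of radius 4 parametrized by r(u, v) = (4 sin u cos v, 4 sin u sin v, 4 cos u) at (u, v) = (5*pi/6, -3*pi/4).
H = -1/4

With E = 16, F = 0, G = 16*sin(u)^2, L = -4*sin(u)/Abs(sin(u)), M = 0, N = -4*sin(u)^3/Abs(sin(u)), assemble
  H = (EN − 2FM + GL) / (2(EG − F²)) = -sin(u)/(4*Abs(sin(u))).
At (u, v) = (5*pi/6, -3*pi/4): H = -1/4.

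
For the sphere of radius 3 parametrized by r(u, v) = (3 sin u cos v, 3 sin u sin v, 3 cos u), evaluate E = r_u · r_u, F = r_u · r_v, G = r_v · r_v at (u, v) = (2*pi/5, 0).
E = 9;  F = 0;  G = 9*sqrt(5)/8 + 45/8

Partials: r_u = (3*cos(u)*cos(v), 3*sin(v)*cos(u), -3*sin(u)), r_v = (-3*sin(u)*sin(v), 3*sin(u)*cos(v), 0). As functions of (u, v):
  E = r_u · r_u = 9,
  F = r_u · r_v = 0,
  G = r_v · r_v = 9*sin(u)^2.
Evaluating at (u, v) = (2*pi/5, 0): E = 9, F = 0, G = 9*sqrt(5)/8 + 45/8.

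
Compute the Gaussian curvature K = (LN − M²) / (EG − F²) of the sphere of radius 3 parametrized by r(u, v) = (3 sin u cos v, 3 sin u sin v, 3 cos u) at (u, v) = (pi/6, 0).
K = 1/9

Coefficients of the first fundamental form: E = 9, F = 0, G = 9*sin(u)^2.
Coefficients of the second fundamental form: L = -3*sin(u)/Abs(sin(u)), M = 0, N = -3*sin(u)^3/Abs(sin(u)).
Assemble K = (LN − M²)/(EG − F²) = 1/9. At (u, v) = (pi/6, 0): K = 1/9.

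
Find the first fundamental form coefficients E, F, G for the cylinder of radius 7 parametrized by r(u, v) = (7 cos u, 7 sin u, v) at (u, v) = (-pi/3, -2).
E = 49;  F = 0;  G = 1

Partials: r_u = (-7*sin(u), 7*cos(u), 0), r_v = (0, 0, 1). As functions of (u, v):
  E = r_u · r_u = 49,
  F = r_u · r_v = 0,
  G = r_v · r_v = 1.
Evaluating at (u, v) = (-pi/3, -2): E = 49, F = 0, G = 1.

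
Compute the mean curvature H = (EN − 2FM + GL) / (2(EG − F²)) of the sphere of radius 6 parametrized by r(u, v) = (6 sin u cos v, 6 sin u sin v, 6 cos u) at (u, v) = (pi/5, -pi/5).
H = -1/6

With E = 36, F = 0, G = 36*sin(u)^2, L = -6*sin(u)/Abs(sin(u)), M = 0, N = -6*sin(u)^3/Abs(sin(u)), assemble
  H = (EN − 2FM + GL) / (2(EG − F²)) = -sin(u)/(6*Abs(sin(u))).
At (u, v) = (pi/5, -pi/5): H = -1/6.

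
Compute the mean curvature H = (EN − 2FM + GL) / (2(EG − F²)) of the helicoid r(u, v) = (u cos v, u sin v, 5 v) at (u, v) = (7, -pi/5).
H = 0

With E = 1, F = 0, G = u^2 + 25, L = 0, M = -5/sqrt(u^2 + 25), N = 0, assemble
  H = (EN − 2FM + GL) / (2(EG − F²)) = 0.
At (u, v) = (7, -pi/5): H = 0.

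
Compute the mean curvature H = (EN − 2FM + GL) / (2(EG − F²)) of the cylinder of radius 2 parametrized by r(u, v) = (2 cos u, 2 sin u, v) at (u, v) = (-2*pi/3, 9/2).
H = -1/4

With E = 4, F = 0, G = 1, L = -2, M = 0, N = 0, assemble
  H = (EN − 2FM + GL) / (2(EG − F²)) = -1/4.
At (u, v) = (-2*pi/3, 9/2): H = -1/4.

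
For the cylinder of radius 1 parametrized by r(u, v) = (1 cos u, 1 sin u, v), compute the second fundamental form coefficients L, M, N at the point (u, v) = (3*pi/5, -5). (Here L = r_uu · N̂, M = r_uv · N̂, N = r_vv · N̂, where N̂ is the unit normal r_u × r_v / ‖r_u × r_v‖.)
L = -1;  M = 0;  N = 0

Compute the unit normal N̂(u, v) = (cos(u), sin(u), 0), and the second partials r_uu, r_uv, r_vv. Take dot products:
  L(u, v) = r_uu · N̂ = -1,
  M(u, v) = r_uv · N̂ = 0,
  N(u, v) = r_vv · N̂ = 0.
Evaluating at (u, v) = (3*pi/5, -5):
  L = -1, M = 0, N = 0.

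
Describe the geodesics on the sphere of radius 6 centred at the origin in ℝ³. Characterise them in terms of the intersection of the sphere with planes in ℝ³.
Geodesics on the sphere of radius 6 are great circles — circles of radius 6 obtained as the intersection of the sphere with planes through the origin (the centre of the sphere).

A curve α(t) of nonzero constant speed on the sphere of radius 6 is a geodesic iff its acceleration α̈ is everywhere normal to the surface, i.e. parallel to the radial vector α(t). Then d/dt(α × α̇) = α̇ × α̇ + α × α̈ = 0, so α × α̇ is a constant vector n ≠ 0 and α(t) · n = 0 for all t: α lies in the plane through the origin with normal n. The intersection of that plane with the sphere is a circle of radius 6 (a great circle). Conversely, a great circle traversed at constant speed has centripetal acceleration pointing at the origin, hence normal to the sphere, so every great circle is a geodesic.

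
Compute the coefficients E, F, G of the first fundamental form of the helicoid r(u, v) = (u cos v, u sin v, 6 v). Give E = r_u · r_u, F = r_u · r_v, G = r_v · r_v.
E = 1;  F = 0;  G = u^2 + 36

Compute partials: r_u = (cos(v), sin(v), 0), r_v = (-u*sin(v), u*cos(v), 6). Then
  E = r_u · r_u = 1,
  F = r_u · r_v = 0,
  G = r_v · r_v = u^2 + 36.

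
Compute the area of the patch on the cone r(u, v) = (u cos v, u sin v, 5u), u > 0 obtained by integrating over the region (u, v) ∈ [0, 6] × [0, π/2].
Area = 9*sqrt(26)*pi

Area = ∫∫ √(EG − F²) du dv with √(EG − F²) = sqrt(26)*Abs(u). Integrating over [0, 6] × [0, π/2] gives 9*sqrt(26)*pi.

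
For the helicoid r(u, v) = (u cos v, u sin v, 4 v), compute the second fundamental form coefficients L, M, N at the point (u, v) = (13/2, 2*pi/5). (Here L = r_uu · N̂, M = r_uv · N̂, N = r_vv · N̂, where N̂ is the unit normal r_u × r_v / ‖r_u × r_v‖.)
L = 0;  M = -8*sqrt(233)/233;  N = 0

Compute the unit normal N̂(u, v) = (4*sin(v)/sqrt(u^2 + 16), -4*cos(v)/sqrt(u^2 + 16), u/sqrt(u^2 + 16)), and the second partials r_uu, r_uv, r_vv. Take dot products:
  L(u, v) = r_uu · N̂ = 0,
  M(u, v) = r_uv · N̂ = -4/sqrt(u^2 + 16),
  N(u, v) = r_vv · N̂ = 0.
Evaluating at (u, v) = (13/2, 2*pi/5):
  L = 0, M = -8*sqrt(233)/233, N = 0.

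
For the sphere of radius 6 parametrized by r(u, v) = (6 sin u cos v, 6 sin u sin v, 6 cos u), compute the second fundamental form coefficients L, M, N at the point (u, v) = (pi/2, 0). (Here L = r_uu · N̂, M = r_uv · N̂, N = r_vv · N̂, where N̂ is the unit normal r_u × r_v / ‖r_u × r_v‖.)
L = -6;  M = 0;  N = -6

Compute the unit normal N̂(u, v) = (sin(u)^2*cos(v)/Abs(sin(u)), sin(u)^2*sin(v)/Abs(sin(u)), sin(2*u)/(2*Abs(sin(u)))), and the second partials r_uu, r_uv, r_vv. Take dot products:
  L(u, v) = r_uu · N̂ = -6*sin(u)/Abs(sin(u)),
  M(u, v) = r_uv · N̂ = 0,
  N(u, v) = r_vv · N̂ = -6*sin(u)^3/Abs(sin(u)).
Evaluating at (u, v) = (pi/2, 0):
  L = -6, M = 0, N = -6.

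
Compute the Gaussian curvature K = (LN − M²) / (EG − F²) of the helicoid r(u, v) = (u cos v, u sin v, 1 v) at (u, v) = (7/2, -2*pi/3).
K = -16/2809

Coefficients of the first fundamental form: E = 1, F = 0, G = u^2 + 1.
Coefficients of the second fundamental form: L = 0, M = -1/sqrt(u^2 + 1), N = 0.
Assemble K = (LN − M²)/(EG − F²) = -1/(u^2 + 1)^2. At (u, v) = (7/2, -2*pi/3): K = -16/2809.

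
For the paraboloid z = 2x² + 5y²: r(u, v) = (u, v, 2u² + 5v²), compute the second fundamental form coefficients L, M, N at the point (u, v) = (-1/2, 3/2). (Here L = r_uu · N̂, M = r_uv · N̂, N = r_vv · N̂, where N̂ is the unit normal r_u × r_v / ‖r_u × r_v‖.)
L = 2*sqrt(230)/115;  M = 0;  N = sqrt(230)/23

Compute the unit normal N̂(u, v) = (-4*u/sqrt(16*u^2 + 100*v^2 + 1), -10*v/sqrt(16*u^2 + 100*v^2 + 1), 1/sqrt(16*u^2 + 100*v^2 + 1)), and the second partials r_uu, r_uv, r_vv. Take dot products:
  L(u, v) = r_uu · N̂ = 4/sqrt(16*u^2 + 100*v^2 + 1),
  M(u, v) = r_uv · N̂ = 0,
  N(u, v) = r_vv · N̂ = 10/sqrt(16*u^2 + 100*v^2 + 1).
Evaluating at (u, v) = (-1/2, 3/2):
  L = 2*sqrt(230)/115, M = 0, N = sqrt(230)/23.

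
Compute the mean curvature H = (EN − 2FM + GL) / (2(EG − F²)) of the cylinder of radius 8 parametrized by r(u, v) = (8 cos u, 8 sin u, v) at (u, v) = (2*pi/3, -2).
H = -1/16

With E = 64, F = 0, G = 1, L = -8, M = 0, N = 0, assemble
  H = (EN − 2FM + GL) / (2(EG − F²)) = -1/16.
At (u, v) = (2*pi/3, -2): H = -1/16.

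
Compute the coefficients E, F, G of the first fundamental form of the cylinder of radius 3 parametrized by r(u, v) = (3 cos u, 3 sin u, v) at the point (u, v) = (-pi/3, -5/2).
E = 9;  F = 0;  G = 1

Partials: r_u = (-3*sin(u), 3*cos(u), 0), r_v = (0, 0, 1). As functions of (u, v):
  E = r_u · r_u = 9,
  F = r_u · r_v = 0,
  G = r_v · r_v = 1.
Evaluating at (u, v) = (-pi/3, -5/2): E = 9, F = 0, G = 1.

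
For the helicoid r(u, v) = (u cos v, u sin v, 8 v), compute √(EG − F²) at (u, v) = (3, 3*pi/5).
√(EG − F²)|_{(3, 3*pi/5)} = sqrt(73)

E = 1, F = 0, G = u^2 + 64; EG − F² = u^2 + 64; √(EG − F²) = sqrt(u^2 + 64). At the given point: sqrt(73).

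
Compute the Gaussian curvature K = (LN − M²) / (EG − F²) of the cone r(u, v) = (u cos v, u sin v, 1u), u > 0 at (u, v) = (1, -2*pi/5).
K = 0

Coefficients of the first fundamental form: E = 2, F = 0, G = u^2.
Coefficients of the second fundamental form: L = 0, M = 0, N = sqrt(2)*u^2/(2*Abs(u)).
Assemble K = (LN − M²)/(EG − F²) = 0. At (u, v) = (1, -2*pi/5): K = 0.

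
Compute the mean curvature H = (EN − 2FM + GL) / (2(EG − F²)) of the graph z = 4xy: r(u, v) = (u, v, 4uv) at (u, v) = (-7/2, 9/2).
H = 1008*sqrt(521)/271441

With E = 16*v^2 + 1, F = 16*u*v, G = 16*u^2 + 1, L = 0, M = 4/sqrt(16*u^2 + 16*v^2 + 1), N = 0, assemble
  H = (EN − 2FM + GL) / (2(EG − F²)) = -64*u*v/(16*u^2 + 16*v^2 + 1)^(3/2).
At (u, v) = (-7/2, 9/2): H = 1008*sqrt(521)/271441.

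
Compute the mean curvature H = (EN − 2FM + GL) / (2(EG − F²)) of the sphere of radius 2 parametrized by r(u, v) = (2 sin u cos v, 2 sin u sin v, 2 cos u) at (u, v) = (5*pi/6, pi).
H = -1/2

With E = 4, F = 0, G = 4*sin(u)^2, L = -2*sin(u)/Abs(sin(u)), M = 0, N = -2*sin(u)^3/Abs(sin(u)), assemble
  H = (EN − 2FM + GL) / (2(EG − F²)) = -sin(u)/(2*Abs(sin(u))).
At (u, v) = (5*pi/6, pi): H = -1/2.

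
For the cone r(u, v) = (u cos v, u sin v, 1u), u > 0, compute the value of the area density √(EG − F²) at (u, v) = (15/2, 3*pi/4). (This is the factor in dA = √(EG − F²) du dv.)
√(EG − F²)|_{(15/2, 3*pi/4)} = 15*sqrt(2)/2

E = 2, F = 0, G = u^2, so EG − F² = 2*u^2. Taking the positive square root: √(EG − F²) = sqrt(2)*Abs(u). At (u, v) = (15/2, 3*pi/4): 15*sqrt(2)/2.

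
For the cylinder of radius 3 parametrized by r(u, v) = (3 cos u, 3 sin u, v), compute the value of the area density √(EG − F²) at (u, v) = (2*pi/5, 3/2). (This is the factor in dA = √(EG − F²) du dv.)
√(EG − F²)|_{(2*pi/5, 3/2)} = 3

E = 9, F = 0, G = 1, so EG − F² = 9. Taking the positive square root: √(EG − F²) = 3. At (u, v) = (2*pi/5, 3/2): 3.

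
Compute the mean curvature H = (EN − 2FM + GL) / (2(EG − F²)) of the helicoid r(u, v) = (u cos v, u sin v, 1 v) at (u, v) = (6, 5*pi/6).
H = 0

With E = 1, F = 0, G = u^2 + 1, L = 0, M = -1/sqrt(u^2 + 1), N = 0, assemble
  H = (EN − 2FM + GL) / (2(EG − F²)) = 0.
At (u, v) = (6, 5*pi/6): H = 0.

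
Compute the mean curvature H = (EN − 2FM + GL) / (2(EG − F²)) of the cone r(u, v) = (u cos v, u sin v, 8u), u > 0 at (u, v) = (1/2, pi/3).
H = 8*sqrt(65)/65

With E = 65, F = 0, G = u^2, L = 0, M = 0, N = 8*sqrt(65)*u^2/(65*Abs(u)), assemble
  H = (EN − 2FM + GL) / (2(EG − F²)) = 4*sqrt(65)/(65*Abs(u)).
At (u, v) = (1/2, pi/3): H = 8*sqrt(65)/65.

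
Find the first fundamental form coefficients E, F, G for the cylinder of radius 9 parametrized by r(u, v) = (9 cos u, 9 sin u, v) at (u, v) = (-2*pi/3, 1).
E = 81;  F = 0;  G = 1

Partials: r_u = (-9*sin(u), 9*cos(u), 0), r_v = (0, 0, 1). As functions of (u, v):
  E = r_u · r_u = 81,
  F = r_u · r_v = 0,
  G = r_v · r_v = 1.
Evaluating at (u, v) = (-2*pi/3, 1): E = 81, F = 0, G = 1.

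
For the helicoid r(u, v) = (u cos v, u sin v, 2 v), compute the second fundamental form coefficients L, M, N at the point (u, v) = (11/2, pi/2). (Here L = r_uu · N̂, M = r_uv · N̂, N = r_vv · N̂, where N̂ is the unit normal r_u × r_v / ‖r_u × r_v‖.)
L = 0;  M = -4*sqrt(137)/137;  N = 0

Compute the unit normal N̂(u, v) = (2*sin(v)/sqrt(u^2 + 4), -2*cos(v)/sqrt(u^2 + 4), u/sqrt(u^2 + 4)), and the second partials r_uu, r_uv, r_vv. Take dot products:
  L(u, v) = r_uu · N̂ = 0,
  M(u, v) = r_uv · N̂ = -2/sqrt(u^2 + 4),
  N(u, v) = r_vv · N̂ = 0.
Evaluating at (u, v) = (11/2, pi/2):
  L = 0, M = -4*sqrt(137)/137, N = 0.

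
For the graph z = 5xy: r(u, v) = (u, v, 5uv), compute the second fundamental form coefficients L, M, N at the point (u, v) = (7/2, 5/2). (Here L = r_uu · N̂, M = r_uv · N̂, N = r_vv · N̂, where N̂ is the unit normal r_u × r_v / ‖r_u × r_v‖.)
L = 0;  M = 5*sqrt(206)/309;  N = 0

Compute the unit normal N̂(u, v) = (-5*v/sqrt(25*u^2 + 25*v^2 + 1), -5*u/sqrt(25*u^2 + 25*v^2 + 1), 1/sqrt(25*u^2 + 25*v^2 + 1)), and the second partials r_uu, r_uv, r_vv. Take dot products:
  L(u, v) = r_uu · N̂ = 0,
  M(u, v) = r_uv · N̂ = 5/sqrt(25*u^2 + 25*v^2 + 1),
  N(u, v) = r_vv · N̂ = 0.
Evaluating at (u, v) = (7/2, 5/2):
  L = 0, M = 5*sqrt(206)/309, N = 0.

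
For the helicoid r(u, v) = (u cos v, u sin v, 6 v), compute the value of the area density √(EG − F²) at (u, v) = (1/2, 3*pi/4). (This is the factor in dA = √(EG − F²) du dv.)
√(EG − F²)|_{(1/2, 3*pi/4)} = sqrt(145)/2

E = 1, F = 0, G = u^2 + 36, so EG − F² = u^2 + 36. Taking the positive square root: √(EG − F²) = sqrt(u^2 + 36). At (u, v) = (1/2, 3*pi/4): sqrt(145)/2.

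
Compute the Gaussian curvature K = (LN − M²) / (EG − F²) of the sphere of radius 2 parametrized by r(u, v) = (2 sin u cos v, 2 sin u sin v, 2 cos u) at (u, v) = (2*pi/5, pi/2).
K = 1/4

Coefficients of the first fundamental form: E = 4, F = 0, G = 4*sin(u)^2.
Coefficients of the second fundamental form: L = -2*sin(u)/Abs(sin(u)), M = 0, N = -2*sin(u)^3/Abs(sin(u)).
Assemble K = (LN − M²)/(EG − F²) = 1/4. At (u, v) = (2*pi/5, pi/2): K = 1/4.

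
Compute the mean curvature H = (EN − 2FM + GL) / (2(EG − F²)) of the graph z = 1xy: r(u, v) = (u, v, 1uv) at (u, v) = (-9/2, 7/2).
H = 63*sqrt(134)/8978

With E = v^2 + 1, F = u*v, G = u^2 + 1, L = 0, M = 1/sqrt(u^2 + v^2 + 1), N = 0, assemble
  H = (EN − 2FM + GL) / (2(EG − F²)) = -u*v/(u^2 + v^2 + 1)^(3/2).
At (u, v) = (-9/2, 7/2): H = 63*sqrt(134)/8978.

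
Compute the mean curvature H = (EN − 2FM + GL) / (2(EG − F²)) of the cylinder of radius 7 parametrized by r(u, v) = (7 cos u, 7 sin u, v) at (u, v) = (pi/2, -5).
H = -1/14

With E = 49, F = 0, G = 1, L = -7, M = 0, N = 0, assemble
  H = (EN − 2FM + GL) / (2(EG − F²)) = -1/14.
At (u, v) = (pi/2, -5): H = -1/14.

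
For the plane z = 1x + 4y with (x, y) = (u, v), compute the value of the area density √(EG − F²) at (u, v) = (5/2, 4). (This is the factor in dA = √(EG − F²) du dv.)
√(EG − F²)|_{(5/2, 4)} = 3*sqrt(2)

E = 2, F = 4, G = 17, so EG − F² = 18. Taking the positive square root: √(EG − F²) = 3*sqrt(2). At (u, v) = (5/2, 4): 3*sqrt(2).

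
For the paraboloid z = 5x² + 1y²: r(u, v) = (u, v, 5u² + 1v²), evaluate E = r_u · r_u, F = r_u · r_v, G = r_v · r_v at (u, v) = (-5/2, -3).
E = 626;  F = 150;  G = 37

Partials: r_u = (1, 0, 10*u), r_v = (0, 1, 2*v). As functions of (u, v):
  E = r_u · r_u = 100*u^2 + 1,
  F = r_u · r_v = 20*u*v,
  G = r_v · r_v = 4*v^2 + 1.
Evaluating at (u, v) = (-5/2, -3): E = 626, F = 150, G = 37.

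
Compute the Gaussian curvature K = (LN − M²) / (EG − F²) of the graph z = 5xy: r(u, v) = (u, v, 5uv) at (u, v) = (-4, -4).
K = -25/641601

Coefficients of the first fundamental form: E = 25*v^2 + 1, F = 25*u*v, G = 25*u^2 + 1.
Coefficients of the second fundamental form: L = 0, M = 5/sqrt(25*u^2 + 25*v^2 + 1), N = 0.
Assemble K = (LN − M²)/(EG − F²) = -25/(625*u^4 + 1250*u^2*v^2 + 50*u^2 + 625*v^4 + 50*v^2 + 1). At (u, v) = (-4, -4): K = -25/641601.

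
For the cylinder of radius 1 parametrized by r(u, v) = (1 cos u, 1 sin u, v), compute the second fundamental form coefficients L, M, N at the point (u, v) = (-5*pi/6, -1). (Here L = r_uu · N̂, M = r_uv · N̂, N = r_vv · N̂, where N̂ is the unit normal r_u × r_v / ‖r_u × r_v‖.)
L = -1;  M = 0;  N = 0

Compute the unit normal N̂(u, v) = (cos(u), sin(u), 0), and the second partials r_uu, r_uv, r_vv. Take dot products:
  L(u, v) = r_uu · N̂ = -1,
  M(u, v) = r_uv · N̂ = 0,
  N(u, v) = r_vv · N̂ = 0.
Evaluating at (u, v) = (-5*pi/6, -1):
  L = -1, M = 0, N = 0.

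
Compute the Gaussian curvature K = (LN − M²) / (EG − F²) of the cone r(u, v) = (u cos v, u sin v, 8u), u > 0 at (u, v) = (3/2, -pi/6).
K = 0

Coefficients of the first fundamental form: E = 65, F = 0, G = u^2.
Coefficients of the second fundamental form: L = 0, M = 0, N = 8*sqrt(65)*u^2/(65*Abs(u)).
Assemble K = (LN − M²)/(EG − F²) = 0. At (u, v) = (3/2, -pi/6): K = 0.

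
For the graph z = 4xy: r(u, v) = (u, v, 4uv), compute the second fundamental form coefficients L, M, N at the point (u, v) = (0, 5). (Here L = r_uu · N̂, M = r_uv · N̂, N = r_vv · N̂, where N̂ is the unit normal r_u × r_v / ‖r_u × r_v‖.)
L = 0;  M = 4*sqrt(401)/401;  N = 0

Compute the unit normal N̂(u, v) = (-4*v/sqrt(16*u^2 + 16*v^2 + 1), -4*u/sqrt(16*u^2 + 16*v^2 + 1), 1/sqrt(16*u^2 + 16*v^2 + 1)), and the second partials r_uu, r_uv, r_vv. Take dot products:
  L(u, v) = r_uu · N̂ = 0,
  M(u, v) = r_uv · N̂ = 4/sqrt(16*u^2 + 16*v^2 + 1),
  N(u, v) = r_vv · N̂ = 0.
Evaluating at (u, v) = (0, 5):
  L = 0, M = 4*sqrt(401)/401, N = 0.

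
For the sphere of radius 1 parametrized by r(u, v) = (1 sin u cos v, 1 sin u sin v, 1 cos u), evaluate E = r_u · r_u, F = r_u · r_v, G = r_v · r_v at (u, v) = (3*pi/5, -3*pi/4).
E = 1;  F = 0;  G = sqrt(5)/8 + 5/8

Partials: r_u = (cos(u)*cos(v), sin(v)*cos(u), -sin(u)), r_v = (-sin(u)*sin(v), sin(u)*cos(v), 0). As functions of (u, v):
  E = r_u · r_u = 1,
  F = r_u · r_v = 0,
  G = r_v · r_v = sin(u)^2.
Evaluating at (u, v) = (3*pi/5, -3*pi/4): E = 1, F = 0, G = sqrt(5)/8 + 5/8.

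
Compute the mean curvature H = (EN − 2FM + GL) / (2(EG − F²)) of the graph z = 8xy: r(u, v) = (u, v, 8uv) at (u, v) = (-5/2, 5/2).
H = 3200*sqrt(89)/213867

With E = 64*v^2 + 1, F = 64*u*v, G = 64*u^2 + 1, L = 0, M = 8/sqrt(64*u^2 + 64*v^2 + 1), N = 0, assemble
  H = (EN − 2FM + GL) / (2(EG − F²)) = -512*u*v/(64*u^2 + 64*v^2 + 1)^(3/2).
At (u, v) = (-5/2, 5/2): H = 3200*sqrt(89)/213867.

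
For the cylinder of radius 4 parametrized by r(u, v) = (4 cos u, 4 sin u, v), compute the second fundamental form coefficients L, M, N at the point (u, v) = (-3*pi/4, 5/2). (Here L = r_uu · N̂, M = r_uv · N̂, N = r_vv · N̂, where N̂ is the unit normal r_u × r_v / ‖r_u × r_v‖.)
L = -4;  M = 0;  N = 0

Compute the unit normal N̂(u, v) = (cos(u), sin(u), 0), and the second partials r_uu, r_uv, r_vv. Take dot products:
  L(u, v) = r_uu · N̂ = -4,
  M(u, v) = r_uv · N̂ = 0,
  N(u, v) = r_vv · N̂ = 0.
Evaluating at (u, v) = (-3*pi/4, 5/2):
  L = -4, M = 0, N = 0.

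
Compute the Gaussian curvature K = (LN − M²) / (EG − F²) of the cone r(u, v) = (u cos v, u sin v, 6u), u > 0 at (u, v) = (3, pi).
K = 0

Coefficients of the first fundamental form: E = 37, F = 0, G = u^2.
Coefficients of the second fundamental form: L = 0, M = 0, N = 6*sqrt(37)*u^2/(37*Abs(u)).
Assemble K = (LN − M²)/(EG − F²) = 0. At (u, v) = (3, pi): K = 0.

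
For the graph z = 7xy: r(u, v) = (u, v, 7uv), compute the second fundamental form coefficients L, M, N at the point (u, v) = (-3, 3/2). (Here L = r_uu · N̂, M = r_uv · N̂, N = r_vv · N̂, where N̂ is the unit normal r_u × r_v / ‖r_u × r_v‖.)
L = 0;  M = 14/47;  N = 0

Compute the unit normal N̂(u, v) = (-7*v/sqrt(49*u^2 + 49*v^2 + 1), -7*u/sqrt(49*u^2 + 49*v^2 + 1), 1/sqrt(49*u^2 + 49*v^2 + 1)), and the second partials r_uu, r_uv, r_vv. Take dot products:
  L(u, v) = r_uu · N̂ = 0,
  M(u, v) = r_uv · N̂ = 7/sqrt(49*u^2 + 49*v^2 + 1),
  N(u, v) = r_vv · N̂ = 0.
Evaluating at (u, v) = (-3, 3/2):
  L = 0, M = 14/47, N = 0.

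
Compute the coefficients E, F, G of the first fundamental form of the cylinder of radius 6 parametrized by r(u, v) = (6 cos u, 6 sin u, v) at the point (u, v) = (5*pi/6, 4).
E = 36;  F = 0;  G = 1

Partials: r_u = (-6*sin(u), 6*cos(u), 0), r_v = (0, 0, 1). As functions of (u, v):
  E = r_u · r_u = 36,
  F = r_u · r_v = 0,
  G = r_v · r_v = 1.
Evaluating at (u, v) = (5*pi/6, 4): E = 36, F = 0, G = 1.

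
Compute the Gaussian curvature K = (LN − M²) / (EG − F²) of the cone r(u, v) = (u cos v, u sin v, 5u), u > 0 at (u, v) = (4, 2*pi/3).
K = 0

Coefficients of the first fundamental form: E = 26, F = 0, G = u^2.
Coefficients of the second fundamental form: L = 0, M = 0, N = 5*sqrt(26)*u^2/(26*Abs(u)).
Assemble K = (LN − M²)/(EG − F²) = 0. At (u, v) = (4, 2*pi/3): K = 0.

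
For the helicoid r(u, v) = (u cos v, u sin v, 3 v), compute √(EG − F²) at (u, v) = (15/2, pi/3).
√(EG − F²)|_{(15/2, pi/3)} = 3*sqrt(29)/2

E = 1, F = 0, G = u^2 + 9; EG − F² = u^2 + 9; √(EG − F²) = sqrt(u^2 + 9). At the given point: 3*sqrt(29)/2.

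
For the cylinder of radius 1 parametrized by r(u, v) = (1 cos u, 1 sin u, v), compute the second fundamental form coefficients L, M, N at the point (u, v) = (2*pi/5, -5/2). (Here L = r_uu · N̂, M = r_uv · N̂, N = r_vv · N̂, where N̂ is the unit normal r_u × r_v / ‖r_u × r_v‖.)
L = -1;  M = 0;  N = 0

Compute the unit normal N̂(u, v) = (cos(u), sin(u), 0), and the second partials r_uu, r_uv, r_vv. Take dot products:
  L(u, v) = r_uu · N̂ = -1,
  M(u, v) = r_uv · N̂ = 0,
  N(u, v) = r_vv · N̂ = 0.
Evaluating at (u, v) = (2*pi/5, -5/2):
  L = -1, M = 0, N = 0.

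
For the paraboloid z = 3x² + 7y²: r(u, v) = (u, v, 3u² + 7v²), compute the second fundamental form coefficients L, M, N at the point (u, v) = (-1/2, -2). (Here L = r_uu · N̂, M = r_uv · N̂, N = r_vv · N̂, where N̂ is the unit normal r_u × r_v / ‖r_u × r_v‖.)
L = 3*sqrt(794)/397;  M = 0;  N = 7*sqrt(794)/397

Compute the unit normal N̂(u, v) = (-6*u/sqrt(36*u^2 + 196*v^2 + 1), -14*v/sqrt(36*u^2 + 196*v^2 + 1), 1/sqrt(36*u^2 + 196*v^2 + 1)), and the second partials r_uu, r_uv, r_vv. Take dot products:
  L(u, v) = r_uu · N̂ = 6/sqrt(36*u^2 + 196*v^2 + 1),
  M(u, v) = r_uv · N̂ = 0,
  N(u, v) = r_vv · N̂ = 14/sqrt(36*u^2 + 196*v^2 + 1).
Evaluating at (u, v) = (-1/2, -2):
  L = 3*sqrt(794)/397, M = 0, N = 7*sqrt(794)/397.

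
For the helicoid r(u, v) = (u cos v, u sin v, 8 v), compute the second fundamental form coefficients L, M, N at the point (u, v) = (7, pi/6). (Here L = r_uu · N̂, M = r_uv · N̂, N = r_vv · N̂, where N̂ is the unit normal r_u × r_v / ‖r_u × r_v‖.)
L = 0;  M = -8*sqrt(113)/113;  N = 0

Compute the unit normal N̂(u, v) = (8*sin(v)/sqrt(u^2 + 64), -8*cos(v)/sqrt(u^2 + 64), u/sqrt(u^2 + 64)), and the second partials r_uu, r_uv, r_vv. Take dot products:
  L(u, v) = r_uu · N̂ = 0,
  M(u, v) = r_uv · N̂ = -8/sqrt(u^2 + 64),
  N(u, v) = r_vv · N̂ = 0.
Evaluating at (u, v) = (7, pi/6):
  L = 0, M = -8*sqrt(113)/113, N = 0.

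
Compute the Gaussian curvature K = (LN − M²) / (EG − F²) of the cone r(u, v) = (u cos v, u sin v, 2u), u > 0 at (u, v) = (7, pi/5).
K = 0

Coefficients of the first fundamental form: E = 5, F = 0, G = u^2.
Coefficients of the second fundamental form: L = 0, M = 0, N = 2*sqrt(5)*u^2/(5*Abs(u)).
Assemble K = (LN − M²)/(EG − F²) = 0. At (u, v) = (7, pi/5): K = 0.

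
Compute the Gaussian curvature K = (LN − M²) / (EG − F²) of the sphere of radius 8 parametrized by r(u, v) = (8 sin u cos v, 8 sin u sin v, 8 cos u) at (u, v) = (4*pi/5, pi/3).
K = 1/64

Coefficients of the first fundamental form: E = 64, F = 0, G = 64*sin(u)^2.
Coefficients of the second fundamental form: L = -8*sin(u)/Abs(sin(u)), M = 0, N = -8*sin(u)^3/Abs(sin(u)).
Assemble K = (LN − M²)/(EG − F²) = 1/64. At (u, v) = (4*pi/5, pi/3): K = 1/64.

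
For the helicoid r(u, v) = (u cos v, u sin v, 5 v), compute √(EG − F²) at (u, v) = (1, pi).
√(EG − F²)|_{(1, pi)} = sqrt(26)

E = 1, F = 0, G = u^2 + 25; EG − F² = u^2 + 25; √(EG − F²) = sqrt(u^2 + 25). At the given point: sqrt(26).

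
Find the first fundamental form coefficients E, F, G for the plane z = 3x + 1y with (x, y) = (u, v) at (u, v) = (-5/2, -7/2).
E = 10;  F = 3;  G = 2

Partials: r_u = (1, 0, 3), r_v = (0, 1, 1). As functions of (u, v):
  E = r_u · r_u = 10,
  F = r_u · r_v = 3,
  G = r_v · r_v = 2.
Evaluating at (u, v) = (-5/2, -7/2): E = 10, F = 3, G = 2.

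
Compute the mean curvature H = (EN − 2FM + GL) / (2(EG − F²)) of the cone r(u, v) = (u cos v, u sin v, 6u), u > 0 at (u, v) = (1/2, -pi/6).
H = 6*sqrt(37)/37

With E = 37, F = 0, G = u^2, L = 0, M = 0, N = 6*sqrt(37)*u^2/(37*Abs(u)), assemble
  H = (EN − 2FM + GL) / (2(EG − F²)) = 3*sqrt(37)/(37*Abs(u)).
At (u, v) = (1/2, -pi/6): H = 6*sqrt(37)/37.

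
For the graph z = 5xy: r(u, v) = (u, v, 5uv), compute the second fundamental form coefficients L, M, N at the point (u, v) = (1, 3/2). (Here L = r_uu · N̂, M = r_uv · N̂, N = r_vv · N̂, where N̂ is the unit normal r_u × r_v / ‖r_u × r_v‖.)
L = 0;  M = 10*sqrt(329)/329;  N = 0

Compute the unit normal N̂(u, v) = (-5*v/sqrt(25*u^2 + 25*v^2 + 1), -5*u/sqrt(25*u^2 + 25*v^2 + 1), 1/sqrt(25*u^2 + 25*v^2 + 1)), and the second partials r_uu, r_uv, r_vv. Take dot products:
  L(u, v) = r_uu · N̂ = 0,
  M(u, v) = r_uv · N̂ = 5/sqrt(25*u^2 + 25*v^2 + 1),
  N(u, v) = r_vv · N̂ = 0.
Evaluating at (u, v) = (1, 3/2):
  L = 0, M = 10*sqrt(329)/329, N = 0.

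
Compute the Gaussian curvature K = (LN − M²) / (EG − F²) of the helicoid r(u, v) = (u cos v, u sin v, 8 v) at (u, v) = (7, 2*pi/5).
K = -64/12769

Coefficients of the first fundamental form: E = 1, F = 0, G = u^2 + 64.
Coefficients of the second fundamental form: L = 0, M = -8/sqrt(u^2 + 64), N = 0.
Assemble K = (LN − M²)/(EG − F²) = -64/(u^2 + 64)^2. At (u, v) = (7, 2*pi/5): K = -64/12769.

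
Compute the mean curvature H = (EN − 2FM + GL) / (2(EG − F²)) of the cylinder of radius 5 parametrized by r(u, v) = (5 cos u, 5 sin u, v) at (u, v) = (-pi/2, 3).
H = -1/10

With E = 25, F = 0, G = 1, L = -5, M = 0, N = 0, assemble
  H = (EN − 2FM + GL) / (2(EG − F²)) = -1/10.
At (u, v) = (-pi/2, 3): H = -1/10.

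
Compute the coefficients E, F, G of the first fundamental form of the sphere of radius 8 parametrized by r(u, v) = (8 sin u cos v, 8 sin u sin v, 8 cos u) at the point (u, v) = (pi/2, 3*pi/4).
E = 64;  F = 0;  G = 64

Partials: r_u = (8*cos(u)*cos(v), 8*sin(v)*cos(u), -8*sin(u)), r_v = (-8*sin(u)*sin(v), 8*sin(u)*cos(v), 0). As functions of (u, v):
  E = r_u · r_u = 64,
  F = r_u · r_v = 0,
  G = r_v · r_v = 64*sin(u)^2.
Evaluating at (u, v) = (pi/2, 3*pi/4): E = 64, F = 0, G = 64.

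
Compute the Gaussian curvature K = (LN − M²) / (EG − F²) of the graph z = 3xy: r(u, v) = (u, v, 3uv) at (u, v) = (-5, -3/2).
K = -144/970225

Coefficients of the first fundamental form: E = 9*v^2 + 1, F = 9*u*v, G = 9*u^2 + 1.
Coefficients of the second fundamental form: L = 0, M = 3/sqrt(9*u^2 + 9*v^2 + 1), N = 0.
Assemble K = (LN − M²)/(EG − F²) = -9/(81*u^4 + 162*u^2*v^2 + 18*u^2 + 81*v^4 + 18*v^2 + 1). At (u, v) = (-5, -3/2): K = -144/970225.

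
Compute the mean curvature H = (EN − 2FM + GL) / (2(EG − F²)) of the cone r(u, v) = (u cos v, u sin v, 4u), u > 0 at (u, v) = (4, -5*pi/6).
H = sqrt(17)/34

With E = 17, F = 0, G = u^2, L = 0, M = 0, N = 4*sqrt(17)*u^2/(17*Abs(u)), assemble
  H = (EN − 2FM + GL) / (2(EG − F²)) = 2*sqrt(17)/(17*Abs(u)).
At (u, v) = (4, -5*pi/6): H = sqrt(17)/34.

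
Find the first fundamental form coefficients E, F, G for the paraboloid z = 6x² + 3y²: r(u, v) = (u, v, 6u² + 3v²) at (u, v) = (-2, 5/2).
E = 577;  F = -360;  G = 226

Partials: r_u = (1, 0, 12*u), r_v = (0, 1, 6*v). As functions of (u, v):
  E = r_u · r_u = 144*u^2 + 1,
  F = r_u · r_v = 72*u*v,
  G = r_v · r_v = 36*v^2 + 1.
Evaluating at (u, v) = (-2, 5/2): E = 577, F = -360, G = 226.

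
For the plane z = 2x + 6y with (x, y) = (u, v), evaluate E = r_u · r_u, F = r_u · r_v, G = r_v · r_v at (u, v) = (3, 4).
E = 5;  F = 12;  G = 37

Partials: r_u = (1, 0, 2), r_v = (0, 1, 6). As functions of (u, v):
  E = r_u · r_u = 5,
  F = r_u · r_v = 12,
  G = r_v · r_v = 37.
Evaluating at (u, v) = (3, 4): E = 5, F = 12, G = 37.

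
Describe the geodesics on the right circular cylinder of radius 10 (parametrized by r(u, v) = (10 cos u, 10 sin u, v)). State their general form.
The cylinder is flat (K = 0) and locally isometric to the plane via the development (u, v) ↦ (10 u, v). Geodesics are the pre-images of straight lines: circles (v constant), vertical lines (u constant), and helices (v = c · u + d) for constants c, d.

A right cylinder has E = 10², F = 0, G = 1, so EG − F² = 10², and L = −10, M = N = 0, giving K = (LN − M²)/(EG − F²) = 0 everywhere. A flat surface is locally isometric to the Euclidean plane via the map (u, v) ↦ (10 u, v). Straight lines in the (x̃, ỹ) plane pull back to: (a) horizontal circles (v = const), (b) vertical generators (u = const), and (c) helices (10 u tan θ = v, i.e. v = c · u + d).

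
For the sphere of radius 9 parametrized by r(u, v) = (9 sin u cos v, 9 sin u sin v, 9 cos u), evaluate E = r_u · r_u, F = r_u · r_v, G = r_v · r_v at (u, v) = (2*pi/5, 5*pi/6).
E = 81;  F = 0;  G = 81*sqrt(5)/8 + 405/8

Partials: r_u = (9*cos(u)*cos(v), 9*sin(v)*cos(u), -9*sin(u)), r_v = (-9*sin(u)*sin(v), 9*sin(u)*cos(v), 0). As functions of (u, v):
  E = r_u · r_u = 81,
  F = r_u · r_v = 0,
  G = r_v · r_v = 81*sin(u)^2.
Evaluating at (u, v) = (2*pi/5, 5*pi/6): E = 81, F = 0, G = 81*sqrt(5)/8 + 405/8.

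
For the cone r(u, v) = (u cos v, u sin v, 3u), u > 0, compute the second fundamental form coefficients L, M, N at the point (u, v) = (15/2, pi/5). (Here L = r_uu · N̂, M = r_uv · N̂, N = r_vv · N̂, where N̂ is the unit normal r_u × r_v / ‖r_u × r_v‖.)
L = 0;  M = 0;  N = 9*sqrt(10)/4

Compute the unit normal N̂(u, v) = (-3*sqrt(10)*u*cos(v)/(10*Abs(u)), -3*sqrt(10)*u*sin(v)/(10*Abs(u)), sqrt(10)*u/(10*Abs(u))), and the second partials r_uu, r_uv, r_vv. Take dot products:
  L(u, v) = r_uu · N̂ = 0,
  M(u, v) = r_uv · N̂ = 0,
  N(u, v) = r_vv · N̂ = 3*sqrt(10)*u^2/(10*Abs(u)).
Evaluating at (u, v) = (15/2, pi/5):
  L = 0, M = 0, N = 9*sqrt(10)/4.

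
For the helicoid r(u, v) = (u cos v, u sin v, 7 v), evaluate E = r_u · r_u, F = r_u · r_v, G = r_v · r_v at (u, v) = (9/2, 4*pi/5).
E = 1;  F = 0;  G = 277/4

Partials: r_u = (cos(v), sin(v), 0), r_v = (-u*sin(v), u*cos(v), 7). As functions of (u, v):
  E = r_u · r_u = 1,
  F = r_u · r_v = 0,
  G = r_v · r_v = u^2 + 49.
Evaluating at (u, v) = (9/2, 4*pi/5): E = 1, F = 0, G = 277/4.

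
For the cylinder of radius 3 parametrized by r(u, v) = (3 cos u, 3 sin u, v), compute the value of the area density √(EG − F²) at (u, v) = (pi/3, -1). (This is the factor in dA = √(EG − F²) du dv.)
√(EG − F²)|_{(pi/3, -1)} = 3

E = 9, F = 0, G = 1, so EG − F² = 9. Taking the positive square root: √(EG − F²) = 3. At (u, v) = (pi/3, -1): 3.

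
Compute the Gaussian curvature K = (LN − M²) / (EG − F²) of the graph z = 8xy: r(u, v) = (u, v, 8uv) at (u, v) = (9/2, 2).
K = -64/2411809

Coefficients of the first fundamental form: E = 64*v^2 + 1, F = 64*u*v, G = 64*u^2 + 1.
Coefficients of the second fundamental form: L = 0, M = 8/sqrt(64*u^2 + 64*v^2 + 1), N = 0.
Assemble K = (LN − M²)/(EG − F²) = -64/(4096*u^4 + 8192*u^2*v^2 + 128*u^2 + 4096*v^4 + 128*v^2 + 1). At (u, v) = (9/2, 2): K = -64/2411809.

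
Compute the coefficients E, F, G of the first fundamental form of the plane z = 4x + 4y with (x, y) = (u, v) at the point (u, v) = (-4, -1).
E = 17;  F = 16;  G = 17

Partials: r_u = (1, 0, 4), r_v = (0, 1, 4). As functions of (u, v):
  E = r_u · r_u = 17,
  F = r_u · r_v = 16,
  G = r_v · r_v = 17.
Evaluating at (u, v) = (-4, -1): E = 17, F = 16, G = 17.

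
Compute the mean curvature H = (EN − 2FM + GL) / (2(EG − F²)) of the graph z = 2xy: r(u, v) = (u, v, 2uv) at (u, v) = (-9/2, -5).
H = -45*sqrt(182)/8281

With E = 4*v^2 + 1, F = 4*u*v, G = 4*u^2 + 1, L = 0, M = 2/sqrt(4*u^2 + 4*v^2 + 1), N = 0, assemble
  H = (EN − 2FM + GL) / (2(EG − F²)) = -8*u*v/(4*u^2 + 4*v^2 + 1)^(3/2).
At (u, v) = (-9/2, -5): H = -45*sqrt(182)/8281.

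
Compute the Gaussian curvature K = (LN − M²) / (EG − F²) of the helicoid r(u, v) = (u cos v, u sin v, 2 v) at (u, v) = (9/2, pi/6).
K = -64/9409

Coefficients of the first fundamental form: E = 1, F = 0, G = u^2 + 4.
Coefficients of the second fundamental form: L = 0, M = -2/sqrt(u^2 + 4), N = 0.
Assemble K = (LN − M²)/(EG − F²) = -4/(u^2 + 4)^2. At (u, v) = (9/2, pi/6): K = -64/9409.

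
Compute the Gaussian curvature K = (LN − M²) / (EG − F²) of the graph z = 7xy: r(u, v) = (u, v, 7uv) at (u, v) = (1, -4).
K = -49/695556

Coefficients of the first fundamental form: E = 49*v^2 + 1, F = 49*u*v, G = 49*u^2 + 1.
Coefficients of the second fundamental form: L = 0, M = 7/sqrt(49*u^2 + 49*v^2 + 1), N = 0.
Assemble K = (LN − M²)/(EG − F²) = -49/(2401*u^4 + 4802*u^2*v^2 + 98*u^2 + 2401*v^4 + 98*v^2 + 1). At (u, v) = (1, -4): K = -49/695556.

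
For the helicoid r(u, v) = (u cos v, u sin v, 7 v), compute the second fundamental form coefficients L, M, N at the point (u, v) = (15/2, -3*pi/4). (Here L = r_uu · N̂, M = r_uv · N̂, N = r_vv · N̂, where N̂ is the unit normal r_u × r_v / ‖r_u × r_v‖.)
L = 0;  M = -14*sqrt(421)/421;  N = 0

Compute the unit normal N̂(u, v) = (7*sin(v)/sqrt(u^2 + 49), -7*cos(v)/sqrt(u^2 + 49), u/sqrt(u^2 + 49)), and the second partials r_uu, r_uv, r_vv. Take dot products:
  L(u, v) = r_uu · N̂ = 0,
  M(u, v) = r_uv · N̂ = -7/sqrt(u^2 + 49),
  N(u, v) = r_vv · N̂ = 0.
Evaluating at (u, v) = (15/2, -3*pi/4):
  L = 0, M = -14*sqrt(421)/421, N = 0.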